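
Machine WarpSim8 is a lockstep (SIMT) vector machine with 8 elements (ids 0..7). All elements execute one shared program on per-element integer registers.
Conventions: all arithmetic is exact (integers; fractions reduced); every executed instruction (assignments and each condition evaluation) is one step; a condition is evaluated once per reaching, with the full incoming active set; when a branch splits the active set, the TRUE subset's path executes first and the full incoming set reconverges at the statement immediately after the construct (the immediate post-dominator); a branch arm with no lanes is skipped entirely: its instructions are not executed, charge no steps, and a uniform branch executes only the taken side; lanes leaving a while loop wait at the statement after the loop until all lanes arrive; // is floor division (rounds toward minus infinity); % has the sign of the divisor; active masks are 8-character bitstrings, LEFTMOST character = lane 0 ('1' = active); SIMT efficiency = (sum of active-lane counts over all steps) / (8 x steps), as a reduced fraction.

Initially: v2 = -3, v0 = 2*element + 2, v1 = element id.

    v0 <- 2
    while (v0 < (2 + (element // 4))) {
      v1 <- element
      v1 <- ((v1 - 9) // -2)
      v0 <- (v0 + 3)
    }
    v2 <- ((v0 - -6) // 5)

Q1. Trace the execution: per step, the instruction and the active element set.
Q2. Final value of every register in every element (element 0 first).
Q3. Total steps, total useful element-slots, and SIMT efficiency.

step 0: v0 <- 2                      11111111
step 1: eval (v0 < (2 + (element // 4))) 11111111
step 2: v1 <- element                00001111
step 3: v1 <- ((v1 - 9) // -2)       00001111
step 4: v0 <- (v0 + 3)               00001111
step 5: eval (v0 < (2 + (element // 4))) 00001111
step 6: v2 <- ((v0 - -6) // 5)       11111111

Answer: 7 steps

v2: 1,1,1,1,2,2,2,2
v0: 2,2,2,2,5,5,5,5
v1: 0,1,2,3,2,2,1,1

steps = 7; useful = 40; efficiency = 40/56 = 5/7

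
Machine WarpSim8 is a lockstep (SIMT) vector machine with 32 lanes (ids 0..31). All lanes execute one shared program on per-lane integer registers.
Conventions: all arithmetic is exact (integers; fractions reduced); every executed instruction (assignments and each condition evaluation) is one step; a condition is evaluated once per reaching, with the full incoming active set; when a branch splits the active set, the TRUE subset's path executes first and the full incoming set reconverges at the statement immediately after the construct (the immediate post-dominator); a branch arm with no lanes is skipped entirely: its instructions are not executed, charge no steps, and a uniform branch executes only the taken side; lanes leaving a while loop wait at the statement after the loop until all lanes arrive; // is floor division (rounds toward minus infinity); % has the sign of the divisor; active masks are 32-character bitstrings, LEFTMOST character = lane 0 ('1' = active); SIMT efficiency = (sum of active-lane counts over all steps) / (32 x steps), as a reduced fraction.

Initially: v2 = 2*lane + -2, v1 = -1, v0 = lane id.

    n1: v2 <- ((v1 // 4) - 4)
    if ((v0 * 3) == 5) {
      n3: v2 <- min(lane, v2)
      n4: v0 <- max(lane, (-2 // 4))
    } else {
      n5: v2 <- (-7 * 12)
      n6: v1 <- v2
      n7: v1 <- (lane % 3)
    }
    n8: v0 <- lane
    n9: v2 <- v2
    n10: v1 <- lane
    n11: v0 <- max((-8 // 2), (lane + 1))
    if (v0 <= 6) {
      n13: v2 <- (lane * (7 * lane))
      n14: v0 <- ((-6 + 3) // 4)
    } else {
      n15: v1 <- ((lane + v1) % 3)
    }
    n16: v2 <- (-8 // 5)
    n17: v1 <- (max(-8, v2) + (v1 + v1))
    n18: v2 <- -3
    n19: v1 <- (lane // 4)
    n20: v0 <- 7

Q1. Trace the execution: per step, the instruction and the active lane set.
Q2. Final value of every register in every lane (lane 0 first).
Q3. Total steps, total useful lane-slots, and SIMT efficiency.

step 0: v2 <- ((v1 // 4) - 4)        11111111111111111111111111111111
step 1: eval ((v0 * 3) == 5)         11111111111111111111111111111111
step 2: v2 <- (-7 * 12)              11111111111111111111111111111111
step 3: v1 <- v2                     11111111111111111111111111111111
step 4: v1 <- (lane % 3)             11111111111111111111111111111111
step 5: v0 <- lane                   11111111111111111111111111111111
step 6: v2 <- v2                     11111111111111111111111111111111
step 7: v1 <- lane                   11111111111111111111111111111111
step 8: v0 <- max((-8 // 2), (lane + 1)) 11111111111111111111111111111111
step 9: eval (v0 <= 6)               11111111111111111111111111111111
step 10: v2 <- (lane * (7 * lane))    11111100000000000000000000000000
step 11: v0 <- ((-6 + 3) // 4)        11111100000000000000000000000000
step 12: v1 <- ((lane + v1) % 3)      00000011111111111111111111111111
step 13: v2 <- (-8 // 5)              11111111111111111111111111111111
step 14: v1 <- (max(-8, v2) + (v1 + v1)) 11111111111111111111111111111111
step 15: v2 <- -3                     11111111111111111111111111111111
step 16: v1 <- (lane // 4)            11111111111111111111111111111111
step 17: v0 <- 7                      11111111111111111111111111111111

Answer: 18 steps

v2: -3,-3,-3,-3,-3,-3,-3,-3,-3,-3,-3,-3,-3,-3,-3,-3,-3,-3,-3,-3,-3,-3,-3,-3,-3,-3,-3,-3,-3,-3,-3,-3
v1: 0,0,0,0,1,1,1,1,2,2,2,2,3,3,3,3,4,4,4,4,5,5,5,5,6,6,6,6,7,7,7,7
v0: 7,7,7,7,7,7,7,7,7,7,7,7,7,7,7,7,7,7,7,7,7,7,7,7,7,7,7,7,7,7,7,7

steps = 18; useful = 518; efficiency = 518/576 = 259/288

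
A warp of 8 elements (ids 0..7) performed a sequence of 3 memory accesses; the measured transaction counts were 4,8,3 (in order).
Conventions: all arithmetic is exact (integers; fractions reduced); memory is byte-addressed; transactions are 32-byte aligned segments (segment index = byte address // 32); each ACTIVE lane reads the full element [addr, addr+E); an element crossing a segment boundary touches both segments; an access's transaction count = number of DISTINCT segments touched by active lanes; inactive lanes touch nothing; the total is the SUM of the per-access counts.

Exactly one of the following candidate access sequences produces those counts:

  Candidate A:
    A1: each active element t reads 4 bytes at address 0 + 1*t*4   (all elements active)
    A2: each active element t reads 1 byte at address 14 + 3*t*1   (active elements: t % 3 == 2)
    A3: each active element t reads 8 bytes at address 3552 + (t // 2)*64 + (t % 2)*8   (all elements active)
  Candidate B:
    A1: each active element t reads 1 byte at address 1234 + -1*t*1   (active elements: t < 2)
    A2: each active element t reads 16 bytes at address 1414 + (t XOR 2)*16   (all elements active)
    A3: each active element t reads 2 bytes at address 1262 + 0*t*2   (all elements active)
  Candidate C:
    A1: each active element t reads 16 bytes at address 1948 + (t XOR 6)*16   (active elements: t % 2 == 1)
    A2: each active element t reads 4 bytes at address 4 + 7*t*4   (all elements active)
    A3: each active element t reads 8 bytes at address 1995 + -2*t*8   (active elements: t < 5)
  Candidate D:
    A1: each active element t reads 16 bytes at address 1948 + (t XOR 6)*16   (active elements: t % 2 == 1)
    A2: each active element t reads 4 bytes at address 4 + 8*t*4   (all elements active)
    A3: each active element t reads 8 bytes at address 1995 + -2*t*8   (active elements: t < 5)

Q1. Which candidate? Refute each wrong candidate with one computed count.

A: A1 gives 1 transaction, not 4
B: A1 gives 1 transaction, not 4
C: A2 gives 7 transactions, not 8
D: all counts match (4,8,3)

Answer: D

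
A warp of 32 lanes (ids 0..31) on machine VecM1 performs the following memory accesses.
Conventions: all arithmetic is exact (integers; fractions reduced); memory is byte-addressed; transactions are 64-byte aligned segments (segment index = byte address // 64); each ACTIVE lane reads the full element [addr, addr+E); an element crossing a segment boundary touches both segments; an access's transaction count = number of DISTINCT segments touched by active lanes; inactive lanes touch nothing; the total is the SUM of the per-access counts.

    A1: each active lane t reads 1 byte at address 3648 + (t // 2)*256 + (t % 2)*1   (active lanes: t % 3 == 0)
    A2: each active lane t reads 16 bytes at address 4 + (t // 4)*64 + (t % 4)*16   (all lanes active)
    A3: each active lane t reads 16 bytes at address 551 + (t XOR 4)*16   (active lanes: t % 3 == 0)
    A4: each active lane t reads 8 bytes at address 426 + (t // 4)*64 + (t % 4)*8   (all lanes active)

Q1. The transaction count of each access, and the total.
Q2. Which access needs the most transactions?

A1: 11 transactions
A2: 9 transactions
A3: 8 transactions
A4: 9 transactions

Answer: 11,9,8,9; total 37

Answer: A1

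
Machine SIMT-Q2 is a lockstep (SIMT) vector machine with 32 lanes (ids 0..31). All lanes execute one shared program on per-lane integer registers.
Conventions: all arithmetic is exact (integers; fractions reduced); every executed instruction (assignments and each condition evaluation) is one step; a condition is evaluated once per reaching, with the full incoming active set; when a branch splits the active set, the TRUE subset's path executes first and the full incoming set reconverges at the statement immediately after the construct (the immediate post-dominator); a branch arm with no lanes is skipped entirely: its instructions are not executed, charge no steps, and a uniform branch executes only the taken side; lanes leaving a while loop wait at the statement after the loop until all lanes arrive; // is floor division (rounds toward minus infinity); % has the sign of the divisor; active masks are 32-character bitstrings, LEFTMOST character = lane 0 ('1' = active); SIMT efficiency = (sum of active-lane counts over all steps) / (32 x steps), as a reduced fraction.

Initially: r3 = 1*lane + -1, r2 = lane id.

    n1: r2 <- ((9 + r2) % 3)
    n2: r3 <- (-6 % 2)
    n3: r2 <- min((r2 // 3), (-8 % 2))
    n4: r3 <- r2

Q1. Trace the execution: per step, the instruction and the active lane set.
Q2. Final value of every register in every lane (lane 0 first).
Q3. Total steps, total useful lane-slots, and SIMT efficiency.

step 0: r2 <- ((9 + r2) % 3)         11111111111111111111111111111111
step 1: r3 <- (-6 % 2)               11111111111111111111111111111111
step 2: r2 <- min((r2 // 3), (-8 % 2)) 11111111111111111111111111111111
step 3: r3 <- r2                     11111111111111111111111111111111

Answer: 4 steps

r3: 0,0,0,0,0,0,0,0,0,0,0,0,0,0,0,0,0,0,0,0,0,0,0,0,0,0,0,0,0,0,0,0
r2: 0,0,0,0,0,0,0,0,0,0,0,0,0,0,0,0,0,0,0,0,0,0,0,0,0,0,0,0,0,0,0,0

steps = 4; useful = 128; efficiency = 128/128 = 1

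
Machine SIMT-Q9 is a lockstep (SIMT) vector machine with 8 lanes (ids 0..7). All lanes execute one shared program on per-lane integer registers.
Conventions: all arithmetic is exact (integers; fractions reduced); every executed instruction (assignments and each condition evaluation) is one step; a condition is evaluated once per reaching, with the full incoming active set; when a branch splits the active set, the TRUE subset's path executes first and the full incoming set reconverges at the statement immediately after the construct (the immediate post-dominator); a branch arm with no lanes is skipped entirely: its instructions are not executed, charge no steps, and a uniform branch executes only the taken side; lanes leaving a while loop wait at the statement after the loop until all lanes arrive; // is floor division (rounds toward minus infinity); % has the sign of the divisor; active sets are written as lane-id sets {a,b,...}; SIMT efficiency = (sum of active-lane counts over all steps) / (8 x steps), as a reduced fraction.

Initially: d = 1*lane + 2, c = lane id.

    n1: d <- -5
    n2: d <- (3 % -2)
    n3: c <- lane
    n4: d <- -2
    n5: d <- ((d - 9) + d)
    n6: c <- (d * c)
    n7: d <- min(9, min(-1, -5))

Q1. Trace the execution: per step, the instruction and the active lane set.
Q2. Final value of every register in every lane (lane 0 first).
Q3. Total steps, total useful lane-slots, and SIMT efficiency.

step 0: d <- -5                      {0,1,2,3,4,5,6,7}
step 1: d <- (3 % -2)                {0,1,2,3,4,5,6,7}
step 2: c <- lane                    {0,1,2,3,4,5,6,7}
step 3: d <- -2                      {0,1,2,3,4,5,6,7}
step 4: d <- ((d - 9) + d)           {0,1,2,3,4,5,6,7}
step 5: c <- (d * c)                 {0,1,2,3,4,5,6,7}
step 6: d <- min(9, min(-1, -5))     {0,1,2,3,4,5,6,7}

Answer: 7 steps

d: -5,-5,-5,-5,-5,-5,-5,-5
c: 0,-13,-26,-39,-52,-65,-78,-91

steps = 7; useful = 56; efficiency = 56/56 = 1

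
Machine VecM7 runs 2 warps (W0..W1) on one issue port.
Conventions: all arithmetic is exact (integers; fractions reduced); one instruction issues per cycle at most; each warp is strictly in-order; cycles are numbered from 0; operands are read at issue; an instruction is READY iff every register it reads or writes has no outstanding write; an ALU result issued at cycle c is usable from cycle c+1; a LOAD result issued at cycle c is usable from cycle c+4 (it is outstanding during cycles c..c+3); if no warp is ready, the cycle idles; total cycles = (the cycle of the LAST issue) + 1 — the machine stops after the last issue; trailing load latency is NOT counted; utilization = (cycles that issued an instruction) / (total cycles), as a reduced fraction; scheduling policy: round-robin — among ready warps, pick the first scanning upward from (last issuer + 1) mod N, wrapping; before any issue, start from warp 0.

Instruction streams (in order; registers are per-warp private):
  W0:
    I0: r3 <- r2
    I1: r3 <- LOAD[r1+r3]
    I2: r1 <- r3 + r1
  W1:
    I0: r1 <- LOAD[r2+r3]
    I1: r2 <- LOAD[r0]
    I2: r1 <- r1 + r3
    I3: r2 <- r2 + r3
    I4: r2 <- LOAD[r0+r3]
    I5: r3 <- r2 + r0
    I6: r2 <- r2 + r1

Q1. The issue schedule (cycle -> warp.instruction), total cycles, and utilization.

cycle 0: W0.I0
cycle 1: W1.I0
cycle 2: W0.I1
cycle 3: W1.I1
cycle 4: idle
cycle 5: W1.I2
cycle 6: W0.I2
cycle 7: W1.I3
cycle 8: W1.I4
cycle 9: idle
cycle 10: idle
cycle 11: idle
cycle 12: W1.I5
cycle 13: W1.I6

Answer: 14 cycles, utilization 5/7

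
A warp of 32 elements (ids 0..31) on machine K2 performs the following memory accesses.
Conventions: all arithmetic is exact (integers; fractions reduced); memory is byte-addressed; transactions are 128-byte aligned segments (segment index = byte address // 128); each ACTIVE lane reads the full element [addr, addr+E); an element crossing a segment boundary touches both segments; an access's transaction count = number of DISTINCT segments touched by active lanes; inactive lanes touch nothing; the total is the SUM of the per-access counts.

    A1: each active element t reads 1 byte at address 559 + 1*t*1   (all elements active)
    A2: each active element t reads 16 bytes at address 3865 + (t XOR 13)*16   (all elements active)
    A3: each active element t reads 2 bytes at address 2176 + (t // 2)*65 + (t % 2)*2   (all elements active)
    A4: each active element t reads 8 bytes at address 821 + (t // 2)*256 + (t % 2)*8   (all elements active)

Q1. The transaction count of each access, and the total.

A1: 1 transaction
A2: 5 transactions
A3: 8 transactions
A4: 16 transactions

Answer: 1,5,8,16; total 30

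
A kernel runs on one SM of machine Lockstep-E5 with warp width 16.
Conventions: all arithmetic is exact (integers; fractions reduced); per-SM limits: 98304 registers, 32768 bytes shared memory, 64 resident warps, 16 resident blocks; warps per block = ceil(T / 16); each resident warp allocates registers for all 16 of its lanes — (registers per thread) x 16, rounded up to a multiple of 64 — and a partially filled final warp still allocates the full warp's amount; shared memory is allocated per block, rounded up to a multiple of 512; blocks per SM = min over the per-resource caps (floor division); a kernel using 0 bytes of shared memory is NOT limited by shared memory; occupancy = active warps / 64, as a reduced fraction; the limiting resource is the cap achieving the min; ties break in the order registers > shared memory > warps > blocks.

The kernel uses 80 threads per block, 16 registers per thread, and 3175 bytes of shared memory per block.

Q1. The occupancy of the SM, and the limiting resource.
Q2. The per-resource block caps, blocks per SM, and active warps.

Answer: occupancy 45/64, limited by shared memory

registers: 76 blocks
shared memory: 9 blocks
warps: 12 blocks
blocks: 16 blocks

Answer: 9 blocks, 45 active warps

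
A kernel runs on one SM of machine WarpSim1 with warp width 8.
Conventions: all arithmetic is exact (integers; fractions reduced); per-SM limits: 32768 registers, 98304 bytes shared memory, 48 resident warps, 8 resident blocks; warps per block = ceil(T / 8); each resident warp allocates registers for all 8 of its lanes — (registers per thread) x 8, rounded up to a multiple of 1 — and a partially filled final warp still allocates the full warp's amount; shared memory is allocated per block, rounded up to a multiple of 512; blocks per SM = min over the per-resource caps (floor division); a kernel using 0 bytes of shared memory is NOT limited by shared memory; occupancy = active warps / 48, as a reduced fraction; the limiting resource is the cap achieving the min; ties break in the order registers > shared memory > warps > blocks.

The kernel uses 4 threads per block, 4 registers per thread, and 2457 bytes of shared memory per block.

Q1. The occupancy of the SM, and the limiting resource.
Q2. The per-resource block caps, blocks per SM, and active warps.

Answer: occupancy 1/6, limited by blocks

registers: 1024 blocks
shared memory: 38 blocks
warps: 48 blocks
blocks: 8 blocks

Answer: 8 blocks, 8 active warps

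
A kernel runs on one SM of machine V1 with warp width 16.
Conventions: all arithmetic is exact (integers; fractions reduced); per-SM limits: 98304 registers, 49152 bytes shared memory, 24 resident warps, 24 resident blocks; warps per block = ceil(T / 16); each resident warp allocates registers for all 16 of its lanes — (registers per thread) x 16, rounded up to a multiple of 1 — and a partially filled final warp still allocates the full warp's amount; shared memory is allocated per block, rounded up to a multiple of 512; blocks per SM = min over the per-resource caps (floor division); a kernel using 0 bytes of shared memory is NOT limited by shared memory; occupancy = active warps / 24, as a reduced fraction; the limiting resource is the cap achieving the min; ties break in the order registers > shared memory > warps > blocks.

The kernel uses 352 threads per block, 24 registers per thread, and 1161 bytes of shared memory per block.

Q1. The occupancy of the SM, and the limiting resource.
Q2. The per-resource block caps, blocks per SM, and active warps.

Answer: occupancy 11/12, limited by warps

registers: 11 blocks
shared memory: 32 blocks
warps: 1 block
blocks: 24 blocks

Answer: 1 block, 22 active warps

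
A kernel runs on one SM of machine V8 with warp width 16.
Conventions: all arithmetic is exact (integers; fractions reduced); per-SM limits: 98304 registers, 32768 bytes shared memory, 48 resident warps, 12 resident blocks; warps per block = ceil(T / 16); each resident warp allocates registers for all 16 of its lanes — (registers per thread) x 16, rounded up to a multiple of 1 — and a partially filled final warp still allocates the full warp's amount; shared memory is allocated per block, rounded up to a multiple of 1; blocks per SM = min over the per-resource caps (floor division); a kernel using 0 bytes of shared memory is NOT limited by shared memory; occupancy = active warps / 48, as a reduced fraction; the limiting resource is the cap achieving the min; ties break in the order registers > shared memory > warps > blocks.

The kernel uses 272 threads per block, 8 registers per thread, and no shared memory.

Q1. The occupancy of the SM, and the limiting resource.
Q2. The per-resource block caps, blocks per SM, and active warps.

Answer: occupancy 17/24, limited by warps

registers: 45 blocks
shared memory: no limit (kernel uses none)
warps: 2 blocks
blocks: 12 blocks

Answer: 2 blocks, 34 active warps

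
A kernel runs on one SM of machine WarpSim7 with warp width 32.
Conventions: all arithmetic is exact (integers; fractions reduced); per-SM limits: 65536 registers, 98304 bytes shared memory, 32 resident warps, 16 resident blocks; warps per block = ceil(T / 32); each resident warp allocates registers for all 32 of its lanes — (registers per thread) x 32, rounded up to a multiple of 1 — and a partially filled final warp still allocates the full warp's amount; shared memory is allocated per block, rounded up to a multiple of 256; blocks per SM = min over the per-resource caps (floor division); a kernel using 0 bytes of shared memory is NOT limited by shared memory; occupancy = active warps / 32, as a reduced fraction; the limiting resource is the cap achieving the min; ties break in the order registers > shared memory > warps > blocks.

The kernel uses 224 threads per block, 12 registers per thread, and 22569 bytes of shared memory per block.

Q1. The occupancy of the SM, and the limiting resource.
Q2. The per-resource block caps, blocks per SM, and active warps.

Answer: occupancy 7/8, limited by shared memory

registers: 24 blocks
shared memory: 4 blocks
warps: 4 blocks
blocks: 16 blocks

Answer: 4 blocks, 28 active warps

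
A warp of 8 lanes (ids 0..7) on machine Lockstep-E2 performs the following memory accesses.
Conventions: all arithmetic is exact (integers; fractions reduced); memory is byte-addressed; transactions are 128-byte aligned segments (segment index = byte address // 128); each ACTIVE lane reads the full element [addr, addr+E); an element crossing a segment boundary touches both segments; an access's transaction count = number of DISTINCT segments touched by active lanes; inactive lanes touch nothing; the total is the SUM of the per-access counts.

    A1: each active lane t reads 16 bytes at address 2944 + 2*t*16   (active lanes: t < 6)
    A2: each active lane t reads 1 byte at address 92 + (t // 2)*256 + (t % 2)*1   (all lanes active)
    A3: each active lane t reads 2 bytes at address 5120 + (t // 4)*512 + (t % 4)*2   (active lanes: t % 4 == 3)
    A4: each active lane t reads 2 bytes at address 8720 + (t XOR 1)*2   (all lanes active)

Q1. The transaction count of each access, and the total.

A1: 2 transactions
A2: 4 transactions
A3: 2 transactions
A4: 1 transaction

Answer: 2,4,2,1; total 9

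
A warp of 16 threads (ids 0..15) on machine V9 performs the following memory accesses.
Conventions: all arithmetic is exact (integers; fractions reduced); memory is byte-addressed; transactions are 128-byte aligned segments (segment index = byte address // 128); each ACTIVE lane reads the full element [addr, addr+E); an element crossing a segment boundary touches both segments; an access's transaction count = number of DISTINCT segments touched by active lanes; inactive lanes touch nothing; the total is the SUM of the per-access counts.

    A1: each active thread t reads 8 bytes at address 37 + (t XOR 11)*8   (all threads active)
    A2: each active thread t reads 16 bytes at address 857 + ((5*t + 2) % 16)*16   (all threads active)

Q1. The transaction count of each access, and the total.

A1: 2 transactions
A2: 3 transactions

Answer: 2,3; total 5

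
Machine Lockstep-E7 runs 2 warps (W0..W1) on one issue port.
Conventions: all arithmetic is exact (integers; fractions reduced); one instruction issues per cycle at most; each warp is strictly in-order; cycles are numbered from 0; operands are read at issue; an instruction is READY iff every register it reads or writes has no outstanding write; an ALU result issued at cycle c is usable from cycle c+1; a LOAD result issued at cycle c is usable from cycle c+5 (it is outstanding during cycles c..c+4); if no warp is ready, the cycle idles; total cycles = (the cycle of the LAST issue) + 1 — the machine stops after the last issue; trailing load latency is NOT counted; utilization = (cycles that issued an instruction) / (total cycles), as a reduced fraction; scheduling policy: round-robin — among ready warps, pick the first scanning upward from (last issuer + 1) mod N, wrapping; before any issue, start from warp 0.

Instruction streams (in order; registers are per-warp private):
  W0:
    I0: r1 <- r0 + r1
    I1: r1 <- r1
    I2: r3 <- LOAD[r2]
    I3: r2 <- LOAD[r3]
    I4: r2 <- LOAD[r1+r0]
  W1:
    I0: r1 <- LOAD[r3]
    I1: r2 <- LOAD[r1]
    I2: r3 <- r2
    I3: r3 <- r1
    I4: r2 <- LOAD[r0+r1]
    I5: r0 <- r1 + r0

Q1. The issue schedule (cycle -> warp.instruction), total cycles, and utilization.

cycle 0: W0.I0
cycle 1: W1.I0
cycle 2: W0.I1
cycle 3: W0.I2
cycle 4: idle
cycle 5: idle
cycle 6: W1.I1
cycle 7: idle
cycle 8: W0.I3
cycle 9: idle
cycle 10: idle
cycle 11: W1.I2
cycle 12: W1.I3
cycle 13: W0.I4
cycle 14: W1.I4
cycle 15: W1.I5

Answer: 16 cycles, utilization 11/16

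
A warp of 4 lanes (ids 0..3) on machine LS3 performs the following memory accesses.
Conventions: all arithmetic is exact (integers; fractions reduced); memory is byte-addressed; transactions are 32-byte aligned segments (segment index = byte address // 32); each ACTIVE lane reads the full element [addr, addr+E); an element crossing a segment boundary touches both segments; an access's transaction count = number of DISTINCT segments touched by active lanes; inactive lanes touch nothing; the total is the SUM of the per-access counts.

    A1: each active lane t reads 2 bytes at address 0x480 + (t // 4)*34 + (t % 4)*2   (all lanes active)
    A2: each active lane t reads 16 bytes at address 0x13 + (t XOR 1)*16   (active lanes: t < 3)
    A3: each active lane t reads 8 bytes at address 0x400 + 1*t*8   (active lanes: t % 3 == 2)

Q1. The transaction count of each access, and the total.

A1: 1 transaction
A2: 3 transactions
A3: 1 transaction

Answer: 1,3,1; total 5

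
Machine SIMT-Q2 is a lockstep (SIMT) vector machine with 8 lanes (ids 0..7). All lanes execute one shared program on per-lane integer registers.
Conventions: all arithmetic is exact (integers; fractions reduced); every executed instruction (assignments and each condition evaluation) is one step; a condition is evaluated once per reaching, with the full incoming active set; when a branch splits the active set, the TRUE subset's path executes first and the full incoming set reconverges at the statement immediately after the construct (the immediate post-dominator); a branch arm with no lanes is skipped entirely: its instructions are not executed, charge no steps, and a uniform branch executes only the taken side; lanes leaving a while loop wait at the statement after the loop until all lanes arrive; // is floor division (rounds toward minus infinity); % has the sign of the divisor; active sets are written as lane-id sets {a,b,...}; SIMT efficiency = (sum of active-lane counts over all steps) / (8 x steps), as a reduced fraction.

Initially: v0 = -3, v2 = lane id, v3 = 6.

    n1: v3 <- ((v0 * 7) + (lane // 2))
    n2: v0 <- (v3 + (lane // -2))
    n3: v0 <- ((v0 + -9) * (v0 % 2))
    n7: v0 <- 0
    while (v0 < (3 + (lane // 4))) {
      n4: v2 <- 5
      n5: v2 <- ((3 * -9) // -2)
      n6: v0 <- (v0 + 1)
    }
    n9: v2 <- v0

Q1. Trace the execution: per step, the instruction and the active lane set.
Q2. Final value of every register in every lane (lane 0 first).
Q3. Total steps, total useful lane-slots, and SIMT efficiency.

step 0: v3 <- ((v0 * 7) + (lane // 2)) {0,1,2,3,4,5,6,7}
step 1: v0 <- (v3 + (lane // -2))    {0,1,2,3,4,5,6,7}
step 2: v0 <- ((v0 + -9) * (v0 % 2)) {0,1,2,3,4,5,6,7}
step 3: v0 <- 0                      {0,1,2,3,4,5,6,7}
step 4: eval (v0 < (3 + (lane // 4))) {0,1,2,3,4,5,6,7}
step 5: v2 <- 5                      {0,1,2,3,4,5,6,7}
step 6: v2 <- ((3 * -9) // -2)       {0,1,2,3,4,5,6,7}
step 7: v0 <- (v0 + 1)               {0,1,2,3,4,5,6,7}
step 8: eval (v0 < (3 + (lane // 4))) {0,1,2,3,4,5,6,7}
step 9: v2 <- 5                      {0,1,2,3,4,5,6,7}
step 10: v2 <- ((3 * -9) // -2)       {0,1,2,3,4,5,6,7}
step 11: v0 <- (v0 + 1)               {0,1,2,3,4,5,6,7}
step 12: eval (v0 < (3 + (lane // 4))) {0,1,2,3,4,5,6,7}
step 13: v2 <- 5                      {0,1,2,3,4,5,6,7}
step 14: v2 <- ((3 * -9) // -2)       {0,1,2,3,4,5,6,7}
step 15: v0 <- (v0 + 1)               {0,1,2,3,4,5,6,7}
step 16: eval (v0 < (3 + (lane // 4))) {0,1,2,3,4,5,6,7}
step 17: v2 <- 5                      {4,5,6,7}
step 18: v2 <- ((3 * -9) // -2)       {4,5,6,7}
step 19: v0 <- (v0 + 1)               {4,5,6,7}
step 20: eval (v0 < (3 + (lane // 4))) {4,5,6,7}
step 21: v2 <- v0                     {0,1,2,3,4,5,6,7}

Answer: 22 steps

v0: 3,3,3,3,4,4,4,4
v2: 3,3,3,3,4,4,4,4
v3: -21,-21,-20,-20,-19,-19,-18,-18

steps = 22; useful = 160; efficiency = 160/176 = 10/11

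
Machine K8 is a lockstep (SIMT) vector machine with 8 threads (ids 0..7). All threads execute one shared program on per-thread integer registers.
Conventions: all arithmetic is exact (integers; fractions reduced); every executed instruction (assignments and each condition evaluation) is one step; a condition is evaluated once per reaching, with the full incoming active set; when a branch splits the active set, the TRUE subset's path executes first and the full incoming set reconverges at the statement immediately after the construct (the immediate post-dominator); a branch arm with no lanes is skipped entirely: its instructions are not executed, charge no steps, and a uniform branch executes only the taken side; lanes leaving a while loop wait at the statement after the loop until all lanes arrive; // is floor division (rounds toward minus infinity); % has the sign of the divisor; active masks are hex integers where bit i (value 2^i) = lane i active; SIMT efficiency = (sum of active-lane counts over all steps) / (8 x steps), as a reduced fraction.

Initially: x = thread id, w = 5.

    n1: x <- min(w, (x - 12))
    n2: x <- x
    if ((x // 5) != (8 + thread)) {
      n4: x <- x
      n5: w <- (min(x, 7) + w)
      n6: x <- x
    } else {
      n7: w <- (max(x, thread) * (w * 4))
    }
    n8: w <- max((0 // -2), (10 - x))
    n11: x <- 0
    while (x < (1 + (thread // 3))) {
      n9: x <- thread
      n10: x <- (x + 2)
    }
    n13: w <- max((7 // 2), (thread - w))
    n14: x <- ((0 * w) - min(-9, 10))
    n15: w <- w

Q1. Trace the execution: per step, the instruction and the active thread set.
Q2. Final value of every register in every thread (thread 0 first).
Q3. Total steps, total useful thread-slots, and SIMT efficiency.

step 0: x <- min(w, (x - 12))        0xff
step 1: x <- x                       0xff
step 2: eval ((x // 5) != (8 + thread)) 0xff
step 3: x <- x                       0xff
step 4: w <- (min(x, 7) + w)         0xff
step 5: x <- x                       0xff
step 6: w <- max((0 // -2), (10 - x)) 0xff
step 7: x <- 0                       0xff
step 8: eval (x < (1 + (thread // 3))) 0xff
step 9: x <- thread                  0xff
step 10: x <- (x + 2)                 0xff
step 11: eval (x < (1 + (thread // 3))) 0xff
step 12: w <- max((7 // 2), (thread - w)) 0xff
step 13: x <- ((0 * w) - min(-9, 10)) 0xff
step 14: w <- w                       0xff

Answer: 15 steps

x: 9,9,9,9,9,9,9,9
w: 3,3,3,3,3,3,3,3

steps = 15; useful = 120; efficiency = 120/120 = 1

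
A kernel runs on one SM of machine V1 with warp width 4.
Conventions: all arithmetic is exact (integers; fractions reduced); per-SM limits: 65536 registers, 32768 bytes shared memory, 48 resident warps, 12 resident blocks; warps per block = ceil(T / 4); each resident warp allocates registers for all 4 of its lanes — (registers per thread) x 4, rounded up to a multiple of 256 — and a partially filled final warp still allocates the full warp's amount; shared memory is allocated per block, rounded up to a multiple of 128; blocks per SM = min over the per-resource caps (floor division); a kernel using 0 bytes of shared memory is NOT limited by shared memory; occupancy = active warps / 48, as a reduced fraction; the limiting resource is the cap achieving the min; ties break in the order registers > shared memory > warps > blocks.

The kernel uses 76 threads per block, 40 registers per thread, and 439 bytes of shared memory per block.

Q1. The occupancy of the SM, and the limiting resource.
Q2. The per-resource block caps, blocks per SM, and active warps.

Answer: occupancy 19/24, limited by warps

registers: 13 blocks
shared memory: 64 blocks
warps: 2 blocks
blocks: 12 blocks

Answer: 2 blocks, 38 active warps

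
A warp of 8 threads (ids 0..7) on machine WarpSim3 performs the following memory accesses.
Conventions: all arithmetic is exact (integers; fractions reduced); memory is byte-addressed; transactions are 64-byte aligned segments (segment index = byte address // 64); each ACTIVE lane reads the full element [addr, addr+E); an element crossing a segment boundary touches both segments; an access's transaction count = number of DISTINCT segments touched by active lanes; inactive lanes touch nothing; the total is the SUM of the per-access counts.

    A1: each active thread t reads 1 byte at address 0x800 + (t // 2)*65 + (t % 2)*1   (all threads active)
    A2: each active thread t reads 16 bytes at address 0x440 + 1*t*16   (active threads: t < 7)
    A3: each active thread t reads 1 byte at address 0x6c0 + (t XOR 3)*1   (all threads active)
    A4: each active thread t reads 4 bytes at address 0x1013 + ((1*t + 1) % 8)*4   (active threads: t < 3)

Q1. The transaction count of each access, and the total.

A1: 4 transactions
A2: 2 transactions
A3: 1 transaction
A4: 1 transaction

Answer: 4,2,1,1; total 8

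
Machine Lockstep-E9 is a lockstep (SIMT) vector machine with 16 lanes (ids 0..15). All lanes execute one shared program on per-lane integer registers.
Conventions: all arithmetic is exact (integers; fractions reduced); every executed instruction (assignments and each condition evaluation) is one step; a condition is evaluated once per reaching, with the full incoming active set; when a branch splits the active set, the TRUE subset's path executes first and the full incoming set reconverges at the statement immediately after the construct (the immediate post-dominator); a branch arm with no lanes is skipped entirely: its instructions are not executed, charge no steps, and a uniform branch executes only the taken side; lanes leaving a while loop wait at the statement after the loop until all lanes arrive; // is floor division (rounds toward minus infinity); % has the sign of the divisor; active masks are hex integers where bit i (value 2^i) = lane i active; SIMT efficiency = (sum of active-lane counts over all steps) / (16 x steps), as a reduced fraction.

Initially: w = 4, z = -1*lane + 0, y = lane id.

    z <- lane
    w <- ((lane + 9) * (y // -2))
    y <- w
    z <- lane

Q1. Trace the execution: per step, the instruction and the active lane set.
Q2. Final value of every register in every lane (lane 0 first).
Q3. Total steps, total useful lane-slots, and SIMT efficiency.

step 0: z <- lane                    0xffff
step 1: w <- ((lane + 9) * (y // -2)) 0xffff
step 2: y <- w                       0xffff
step 3: z <- lane                    0xffff

Answer: 4 steps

w: 0,-10,-11,-24,-26,-42,-45,-64,-68,-90,-95,-120,-126,-154,-161,-192
z: 0,1,2,3,4,5,6,7,8,9,10,11,12,13,14,15
y: 0,-10,-11,-24,-26,-42,-45,-64,-68,-90,-95,-120,-126,-154,-161,-192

steps = 4; useful = 64; efficiency = 64/64 = 1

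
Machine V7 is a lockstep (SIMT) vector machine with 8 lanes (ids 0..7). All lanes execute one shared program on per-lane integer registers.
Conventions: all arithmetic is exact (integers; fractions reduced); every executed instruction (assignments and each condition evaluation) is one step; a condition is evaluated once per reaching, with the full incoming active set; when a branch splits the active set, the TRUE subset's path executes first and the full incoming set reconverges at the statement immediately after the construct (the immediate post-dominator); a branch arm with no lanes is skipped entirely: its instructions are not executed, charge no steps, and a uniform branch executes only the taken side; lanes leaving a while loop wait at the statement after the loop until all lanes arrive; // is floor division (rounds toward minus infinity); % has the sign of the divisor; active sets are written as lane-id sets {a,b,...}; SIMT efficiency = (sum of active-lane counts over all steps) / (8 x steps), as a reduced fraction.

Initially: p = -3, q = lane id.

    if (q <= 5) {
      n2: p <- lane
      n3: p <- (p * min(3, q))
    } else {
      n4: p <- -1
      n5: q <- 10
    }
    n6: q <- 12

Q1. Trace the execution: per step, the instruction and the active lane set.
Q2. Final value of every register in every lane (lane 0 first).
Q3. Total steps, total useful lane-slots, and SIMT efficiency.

step 0: eval (q <= 5)                {0,1,2,3,4,5,6,7}
step 1: p <- lane                    {0,1,2,3,4,5}
step 2: p <- (p * min(3, q))         {0,1,2,3,4,5}
step 3: p <- -1                      {6,7}
step 4: q <- 10                      {6,7}
step 5: q <- 12                      {0,1,2,3,4,5,6,7}

Answer: 6 steps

p: 0,1,4,9,12,15,-1,-1
q: 12,12,12,12,12,12,12,12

steps = 6; useful = 32; efficiency = 32/48 = 2/3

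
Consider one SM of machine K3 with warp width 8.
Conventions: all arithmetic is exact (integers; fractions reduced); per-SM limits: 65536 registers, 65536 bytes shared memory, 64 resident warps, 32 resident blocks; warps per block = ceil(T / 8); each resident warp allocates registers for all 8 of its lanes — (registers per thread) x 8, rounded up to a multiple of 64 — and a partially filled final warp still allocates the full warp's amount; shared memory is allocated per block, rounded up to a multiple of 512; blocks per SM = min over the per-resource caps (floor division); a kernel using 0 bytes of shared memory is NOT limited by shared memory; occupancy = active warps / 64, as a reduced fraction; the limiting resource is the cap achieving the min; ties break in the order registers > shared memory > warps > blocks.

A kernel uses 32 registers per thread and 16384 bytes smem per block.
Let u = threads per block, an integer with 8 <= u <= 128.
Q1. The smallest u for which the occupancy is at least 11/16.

Answer: u = 81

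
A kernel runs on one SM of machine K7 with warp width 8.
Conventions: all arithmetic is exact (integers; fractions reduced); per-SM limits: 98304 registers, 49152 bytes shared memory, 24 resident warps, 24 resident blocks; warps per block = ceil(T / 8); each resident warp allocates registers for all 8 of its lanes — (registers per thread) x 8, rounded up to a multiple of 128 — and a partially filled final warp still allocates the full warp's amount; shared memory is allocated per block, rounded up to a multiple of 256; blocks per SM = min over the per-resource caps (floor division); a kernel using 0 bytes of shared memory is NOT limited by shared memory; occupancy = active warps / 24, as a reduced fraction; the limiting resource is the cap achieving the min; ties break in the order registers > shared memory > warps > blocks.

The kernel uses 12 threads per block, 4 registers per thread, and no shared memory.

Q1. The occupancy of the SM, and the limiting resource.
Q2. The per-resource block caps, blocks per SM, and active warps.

Answer: occupancy 1, limited by warps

registers: 384 blocks
shared memory: no limit (kernel uses none)
warps: 12 blocks
blocks: 24 blocks

Answer: 12 blocks, 24 active warps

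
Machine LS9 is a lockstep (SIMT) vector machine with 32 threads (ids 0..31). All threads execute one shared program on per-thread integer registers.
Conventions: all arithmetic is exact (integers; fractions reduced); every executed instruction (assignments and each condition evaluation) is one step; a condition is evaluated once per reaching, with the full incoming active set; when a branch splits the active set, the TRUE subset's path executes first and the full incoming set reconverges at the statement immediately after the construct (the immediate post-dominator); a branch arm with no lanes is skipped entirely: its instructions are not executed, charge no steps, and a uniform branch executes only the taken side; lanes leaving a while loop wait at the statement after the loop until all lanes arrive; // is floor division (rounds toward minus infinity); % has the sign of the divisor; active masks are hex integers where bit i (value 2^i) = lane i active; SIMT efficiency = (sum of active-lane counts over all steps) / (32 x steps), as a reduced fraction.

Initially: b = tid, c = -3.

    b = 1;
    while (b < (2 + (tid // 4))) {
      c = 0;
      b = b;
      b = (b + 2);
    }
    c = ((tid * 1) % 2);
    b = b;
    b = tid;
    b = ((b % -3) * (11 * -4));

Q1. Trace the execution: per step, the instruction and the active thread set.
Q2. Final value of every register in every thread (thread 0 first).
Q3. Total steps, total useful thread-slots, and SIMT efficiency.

step 0: b <- 1                       0xffffffff
step 1: eval (b < (2 + (tid // 4)))  0xffffffff
step 2: c <- 0                       0xffffffff
step 3: b <- b                       0xffffffff
step 4: b <- (b + 2)                 0xffffffff
step 5: eval (b < (2 + (tid // 4)))  0xffffffff
step 6: c <- 0                       0xffffff00
step 7: b <- b                       0xffffff00
step 8: b <- (b + 2)                 0xffffff00
step 9: eval (b < (2 + (tid // 4)))  0xffffff00
step 10: c <- 0                       0xffff0000
step 11: b <- b                       0xffff0000
step 12: b <- (b + 2)                 0xffff0000
step 13: eval (b < (2 + (tid // 4)))  0xffff0000
step 14: c <- 0                       0xff000000
step 15: b <- b                       0xff000000
step 16: b <- (b + 2)                 0xff000000
step 17: eval (b < (2 + (tid // 4)))  0xff000000
step 18: c <- ((tid * 1) % 2)         0xffffffff
step 19: b <- b                       0xffffffff
step 20: b <- tid                     0xffffffff
step 21: b <- ((b % -3) * (11 * -4))  0xffffffff

Answer: 22 steps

b: 0,88,44,0,88,44,0,88,44,0,88,44,0,88,44,0,88,44,0,88,44,0,88,44,0,88,44,0,88,44,0,88
c: 0,1,0,1,0,1,0,1,0,1,0,1,0,1,0,1,0,1,0,1,0,1,0,1,0,1,0,1,0,1,0,1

steps = 22; useful = 512; efficiency = 512/704 = 8/11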